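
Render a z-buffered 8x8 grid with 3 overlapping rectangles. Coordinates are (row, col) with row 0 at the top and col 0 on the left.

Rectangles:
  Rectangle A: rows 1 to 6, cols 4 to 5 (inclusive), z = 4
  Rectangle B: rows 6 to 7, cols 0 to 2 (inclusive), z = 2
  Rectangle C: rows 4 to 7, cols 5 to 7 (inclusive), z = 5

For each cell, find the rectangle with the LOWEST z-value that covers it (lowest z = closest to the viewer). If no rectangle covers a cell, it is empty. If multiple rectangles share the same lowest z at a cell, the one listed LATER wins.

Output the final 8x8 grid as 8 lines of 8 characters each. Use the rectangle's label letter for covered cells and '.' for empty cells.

........
....AA..
....AA..
....AA..
....AACC
....AACC
BBB.AACC
BBB..CCC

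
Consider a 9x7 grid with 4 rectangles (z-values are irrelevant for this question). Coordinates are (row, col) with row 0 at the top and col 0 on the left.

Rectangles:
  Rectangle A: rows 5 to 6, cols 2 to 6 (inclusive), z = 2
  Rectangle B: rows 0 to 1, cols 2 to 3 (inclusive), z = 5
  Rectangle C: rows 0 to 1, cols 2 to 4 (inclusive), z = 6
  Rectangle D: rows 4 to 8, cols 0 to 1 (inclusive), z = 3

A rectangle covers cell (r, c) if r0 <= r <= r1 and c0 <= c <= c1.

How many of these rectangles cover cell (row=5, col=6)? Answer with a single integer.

Check cell (5,6):
  A: rows 5-6 cols 2-6 -> covers
  B: rows 0-1 cols 2-3 -> outside (row miss)
  C: rows 0-1 cols 2-4 -> outside (row miss)
  D: rows 4-8 cols 0-1 -> outside (col miss)
Count covering = 1

Answer: 1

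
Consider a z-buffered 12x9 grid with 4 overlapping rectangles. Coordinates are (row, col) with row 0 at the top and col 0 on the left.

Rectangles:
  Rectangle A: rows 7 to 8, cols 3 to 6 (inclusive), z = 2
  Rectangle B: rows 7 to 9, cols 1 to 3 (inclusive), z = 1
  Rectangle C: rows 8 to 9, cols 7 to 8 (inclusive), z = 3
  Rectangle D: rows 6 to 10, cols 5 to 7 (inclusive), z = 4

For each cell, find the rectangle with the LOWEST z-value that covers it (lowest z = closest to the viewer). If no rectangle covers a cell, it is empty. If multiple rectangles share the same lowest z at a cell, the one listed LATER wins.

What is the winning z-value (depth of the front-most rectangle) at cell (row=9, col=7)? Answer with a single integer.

Answer: 3

Derivation:
Check cell (9,7):
  A: rows 7-8 cols 3-6 -> outside (row miss)
  B: rows 7-9 cols 1-3 -> outside (col miss)
  C: rows 8-9 cols 7-8 z=3 -> covers; best now C (z=3)
  D: rows 6-10 cols 5-7 z=4 -> covers; best now C (z=3)
Winner: C at z=3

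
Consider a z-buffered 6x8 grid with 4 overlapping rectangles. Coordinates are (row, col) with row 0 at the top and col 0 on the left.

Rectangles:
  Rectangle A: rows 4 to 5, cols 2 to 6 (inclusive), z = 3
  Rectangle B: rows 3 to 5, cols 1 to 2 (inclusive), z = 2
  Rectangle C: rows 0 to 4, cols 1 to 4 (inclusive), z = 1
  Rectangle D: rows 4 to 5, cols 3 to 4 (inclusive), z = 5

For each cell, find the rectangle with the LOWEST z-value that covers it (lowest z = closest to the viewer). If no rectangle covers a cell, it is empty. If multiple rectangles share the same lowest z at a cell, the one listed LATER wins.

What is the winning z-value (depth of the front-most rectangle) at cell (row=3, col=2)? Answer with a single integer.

Answer: 1

Derivation:
Check cell (3,2):
  A: rows 4-5 cols 2-6 -> outside (row miss)
  B: rows 3-5 cols 1-2 z=2 -> covers; best now B (z=2)
  C: rows 0-4 cols 1-4 z=1 -> covers; best now C (z=1)
  D: rows 4-5 cols 3-4 -> outside (row miss)
Winner: C at z=1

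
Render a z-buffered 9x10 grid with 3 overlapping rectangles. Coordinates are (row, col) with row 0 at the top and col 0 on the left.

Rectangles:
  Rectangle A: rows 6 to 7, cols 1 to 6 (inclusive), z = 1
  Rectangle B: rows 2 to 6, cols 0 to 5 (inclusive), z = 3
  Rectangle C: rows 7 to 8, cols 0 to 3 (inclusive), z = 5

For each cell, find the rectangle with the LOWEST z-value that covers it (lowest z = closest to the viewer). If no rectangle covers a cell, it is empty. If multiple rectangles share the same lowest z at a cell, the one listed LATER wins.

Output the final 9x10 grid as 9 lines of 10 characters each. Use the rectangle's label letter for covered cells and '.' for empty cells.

..........
..........
BBBBBB....
BBBBBB....
BBBBBB....
BBBBBB....
BAAAAAA...
CAAAAAA...
CCCC......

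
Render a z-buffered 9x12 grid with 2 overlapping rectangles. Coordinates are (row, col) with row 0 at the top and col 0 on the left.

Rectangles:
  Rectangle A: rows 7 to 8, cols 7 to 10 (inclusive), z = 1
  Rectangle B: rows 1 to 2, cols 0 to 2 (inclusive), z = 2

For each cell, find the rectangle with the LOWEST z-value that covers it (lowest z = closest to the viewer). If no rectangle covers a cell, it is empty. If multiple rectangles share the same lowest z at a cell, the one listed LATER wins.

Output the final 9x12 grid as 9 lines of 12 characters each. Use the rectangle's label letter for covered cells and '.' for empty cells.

............
BBB.........
BBB.........
............
............
............
............
.......AAAA.
.......AAAA.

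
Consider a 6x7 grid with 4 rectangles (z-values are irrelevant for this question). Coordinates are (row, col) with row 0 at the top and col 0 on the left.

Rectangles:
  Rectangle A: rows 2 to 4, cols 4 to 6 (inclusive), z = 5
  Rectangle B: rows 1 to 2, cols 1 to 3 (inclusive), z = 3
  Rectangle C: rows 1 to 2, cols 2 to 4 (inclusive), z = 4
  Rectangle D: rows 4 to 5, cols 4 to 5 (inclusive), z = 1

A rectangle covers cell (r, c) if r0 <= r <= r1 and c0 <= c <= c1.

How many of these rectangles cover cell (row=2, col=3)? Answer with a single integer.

Answer: 2

Derivation:
Check cell (2,3):
  A: rows 2-4 cols 4-6 -> outside (col miss)
  B: rows 1-2 cols 1-3 -> covers
  C: rows 1-2 cols 2-4 -> covers
  D: rows 4-5 cols 4-5 -> outside (row miss)
Count covering = 2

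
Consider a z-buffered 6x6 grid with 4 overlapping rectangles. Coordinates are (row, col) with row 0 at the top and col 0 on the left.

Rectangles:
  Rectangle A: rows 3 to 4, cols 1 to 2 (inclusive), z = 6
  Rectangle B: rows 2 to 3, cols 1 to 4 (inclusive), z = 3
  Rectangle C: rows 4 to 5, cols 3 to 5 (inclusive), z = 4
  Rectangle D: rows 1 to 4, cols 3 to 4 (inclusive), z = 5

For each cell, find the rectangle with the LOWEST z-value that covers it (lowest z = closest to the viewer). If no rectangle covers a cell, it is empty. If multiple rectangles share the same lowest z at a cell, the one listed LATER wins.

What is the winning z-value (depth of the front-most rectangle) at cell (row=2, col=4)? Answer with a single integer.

Answer: 3

Derivation:
Check cell (2,4):
  A: rows 3-4 cols 1-2 -> outside (row miss)
  B: rows 2-3 cols 1-4 z=3 -> covers; best now B (z=3)
  C: rows 4-5 cols 3-5 -> outside (row miss)
  D: rows 1-4 cols 3-4 z=5 -> covers; best now B (z=3)
Winner: B at z=3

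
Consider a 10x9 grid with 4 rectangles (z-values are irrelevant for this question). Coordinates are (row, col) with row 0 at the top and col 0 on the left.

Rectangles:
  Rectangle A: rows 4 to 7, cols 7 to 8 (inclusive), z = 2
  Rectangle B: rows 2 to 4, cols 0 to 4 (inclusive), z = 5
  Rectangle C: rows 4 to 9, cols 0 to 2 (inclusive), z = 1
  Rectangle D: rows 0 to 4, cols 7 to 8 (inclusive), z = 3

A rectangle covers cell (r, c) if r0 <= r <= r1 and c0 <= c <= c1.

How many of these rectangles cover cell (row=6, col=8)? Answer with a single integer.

Answer: 1

Derivation:
Check cell (6,8):
  A: rows 4-7 cols 7-8 -> covers
  B: rows 2-4 cols 0-4 -> outside (row miss)
  C: rows 4-9 cols 0-2 -> outside (col miss)
  D: rows 0-4 cols 7-8 -> outside (row miss)
Count covering = 1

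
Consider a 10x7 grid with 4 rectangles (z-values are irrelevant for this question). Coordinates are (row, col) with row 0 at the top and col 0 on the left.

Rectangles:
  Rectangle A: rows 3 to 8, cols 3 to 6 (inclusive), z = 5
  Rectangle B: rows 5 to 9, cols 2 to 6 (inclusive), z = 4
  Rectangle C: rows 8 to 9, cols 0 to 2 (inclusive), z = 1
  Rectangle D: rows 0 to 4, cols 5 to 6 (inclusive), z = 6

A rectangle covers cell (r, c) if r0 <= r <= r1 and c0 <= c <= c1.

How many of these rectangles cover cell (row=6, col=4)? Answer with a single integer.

Check cell (6,4):
  A: rows 3-8 cols 3-6 -> covers
  B: rows 5-9 cols 2-6 -> covers
  C: rows 8-9 cols 0-2 -> outside (row miss)
  D: rows 0-4 cols 5-6 -> outside (row miss)
Count covering = 2

Answer: 2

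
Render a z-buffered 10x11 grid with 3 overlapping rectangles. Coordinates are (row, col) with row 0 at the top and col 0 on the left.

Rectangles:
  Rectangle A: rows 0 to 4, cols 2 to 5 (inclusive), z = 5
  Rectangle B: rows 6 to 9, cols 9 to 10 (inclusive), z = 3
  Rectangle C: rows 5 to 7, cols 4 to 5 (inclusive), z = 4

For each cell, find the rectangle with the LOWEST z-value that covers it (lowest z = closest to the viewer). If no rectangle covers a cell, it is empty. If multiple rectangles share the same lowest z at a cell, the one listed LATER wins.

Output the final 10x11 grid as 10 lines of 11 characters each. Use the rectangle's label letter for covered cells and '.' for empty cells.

..AAAA.....
..AAAA.....
..AAAA.....
..AAAA.....
..AAAA.....
....CC.....
....CC...BB
....CC...BB
.........BB
.........BB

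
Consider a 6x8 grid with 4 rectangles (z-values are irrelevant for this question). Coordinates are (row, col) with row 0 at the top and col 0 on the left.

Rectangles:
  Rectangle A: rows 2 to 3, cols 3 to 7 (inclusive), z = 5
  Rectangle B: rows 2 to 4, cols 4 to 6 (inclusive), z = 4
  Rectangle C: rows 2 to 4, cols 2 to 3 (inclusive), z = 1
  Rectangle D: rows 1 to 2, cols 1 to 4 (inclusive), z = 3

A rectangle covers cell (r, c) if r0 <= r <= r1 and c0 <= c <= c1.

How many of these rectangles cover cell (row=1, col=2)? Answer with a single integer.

Check cell (1,2):
  A: rows 2-3 cols 3-7 -> outside (row miss)
  B: rows 2-4 cols 4-6 -> outside (row miss)
  C: rows 2-4 cols 2-3 -> outside (row miss)
  D: rows 1-2 cols 1-4 -> covers
Count covering = 1

Answer: 1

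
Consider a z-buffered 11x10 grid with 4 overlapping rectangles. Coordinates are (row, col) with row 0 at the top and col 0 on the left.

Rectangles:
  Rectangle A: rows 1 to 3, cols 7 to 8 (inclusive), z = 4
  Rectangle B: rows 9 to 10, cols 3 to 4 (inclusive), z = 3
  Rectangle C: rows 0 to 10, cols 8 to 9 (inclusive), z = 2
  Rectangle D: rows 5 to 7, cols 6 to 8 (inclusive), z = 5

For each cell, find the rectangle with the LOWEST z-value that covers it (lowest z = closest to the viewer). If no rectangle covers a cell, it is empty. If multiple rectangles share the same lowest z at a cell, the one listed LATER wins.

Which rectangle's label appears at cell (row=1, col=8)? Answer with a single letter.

Check cell (1,8):
  A: rows 1-3 cols 7-8 z=4 -> covers; best now A (z=4)
  B: rows 9-10 cols 3-4 -> outside (row miss)
  C: rows 0-10 cols 8-9 z=2 -> covers; best now C (z=2)
  D: rows 5-7 cols 6-8 -> outside (row miss)
Winner: C at z=2

Answer: C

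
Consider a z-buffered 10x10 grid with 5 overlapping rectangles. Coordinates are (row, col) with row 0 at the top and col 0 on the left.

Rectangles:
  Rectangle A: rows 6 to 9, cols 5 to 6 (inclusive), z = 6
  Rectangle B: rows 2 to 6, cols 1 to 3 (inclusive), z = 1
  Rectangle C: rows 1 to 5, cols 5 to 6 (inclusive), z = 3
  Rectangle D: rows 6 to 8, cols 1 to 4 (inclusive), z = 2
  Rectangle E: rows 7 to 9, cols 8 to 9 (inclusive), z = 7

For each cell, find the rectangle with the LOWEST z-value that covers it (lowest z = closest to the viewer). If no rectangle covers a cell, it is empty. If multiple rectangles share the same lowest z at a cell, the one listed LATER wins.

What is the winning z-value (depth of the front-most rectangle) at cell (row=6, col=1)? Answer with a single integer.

Answer: 1

Derivation:
Check cell (6,1):
  A: rows 6-9 cols 5-6 -> outside (col miss)
  B: rows 2-6 cols 1-3 z=1 -> covers; best now B (z=1)
  C: rows 1-5 cols 5-6 -> outside (row miss)
  D: rows 6-8 cols 1-4 z=2 -> covers; best now B (z=1)
  E: rows 7-9 cols 8-9 -> outside (row miss)
Winner: B at z=1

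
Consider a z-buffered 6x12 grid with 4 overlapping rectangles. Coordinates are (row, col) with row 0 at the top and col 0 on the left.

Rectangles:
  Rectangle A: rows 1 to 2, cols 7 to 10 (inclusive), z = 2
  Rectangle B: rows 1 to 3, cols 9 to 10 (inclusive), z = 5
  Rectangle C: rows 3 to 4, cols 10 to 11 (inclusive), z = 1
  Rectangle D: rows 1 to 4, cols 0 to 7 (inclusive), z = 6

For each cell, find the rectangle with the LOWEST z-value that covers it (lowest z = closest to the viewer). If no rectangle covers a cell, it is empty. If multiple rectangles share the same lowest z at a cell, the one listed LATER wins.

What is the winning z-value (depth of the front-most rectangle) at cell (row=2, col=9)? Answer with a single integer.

Answer: 2

Derivation:
Check cell (2,9):
  A: rows 1-2 cols 7-10 z=2 -> covers; best now A (z=2)
  B: rows 1-3 cols 9-10 z=5 -> covers; best now A (z=2)
  C: rows 3-4 cols 10-11 -> outside (row miss)
  D: rows 1-4 cols 0-7 -> outside (col miss)
Winner: A at z=2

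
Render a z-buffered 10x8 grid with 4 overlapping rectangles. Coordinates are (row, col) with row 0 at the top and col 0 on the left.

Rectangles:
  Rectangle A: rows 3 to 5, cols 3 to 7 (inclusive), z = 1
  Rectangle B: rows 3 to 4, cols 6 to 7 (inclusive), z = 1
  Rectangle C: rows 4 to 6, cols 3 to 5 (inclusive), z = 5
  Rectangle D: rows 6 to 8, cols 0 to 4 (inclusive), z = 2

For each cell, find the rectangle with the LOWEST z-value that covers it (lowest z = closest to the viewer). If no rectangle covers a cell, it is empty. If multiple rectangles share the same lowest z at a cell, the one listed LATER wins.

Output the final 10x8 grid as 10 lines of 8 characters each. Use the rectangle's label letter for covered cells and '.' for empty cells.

........
........
........
...AAABB
...AAABB
...AAAAA
DDDDDC..
DDDDD...
DDDDD...
........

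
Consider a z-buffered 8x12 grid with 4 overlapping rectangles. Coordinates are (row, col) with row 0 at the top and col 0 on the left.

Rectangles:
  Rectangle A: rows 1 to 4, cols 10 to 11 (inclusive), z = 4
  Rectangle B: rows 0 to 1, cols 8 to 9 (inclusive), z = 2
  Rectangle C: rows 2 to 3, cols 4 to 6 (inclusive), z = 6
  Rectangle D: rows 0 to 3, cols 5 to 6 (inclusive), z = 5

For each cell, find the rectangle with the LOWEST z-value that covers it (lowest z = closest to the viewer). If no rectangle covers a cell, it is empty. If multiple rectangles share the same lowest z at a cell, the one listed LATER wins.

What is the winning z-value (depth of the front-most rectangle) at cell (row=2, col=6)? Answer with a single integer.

Check cell (2,6):
  A: rows 1-4 cols 10-11 -> outside (col miss)
  B: rows 0-1 cols 8-9 -> outside (row miss)
  C: rows 2-3 cols 4-6 z=6 -> covers; best now C (z=6)
  D: rows 0-3 cols 5-6 z=5 -> covers; best now D (z=5)
Winner: D at z=5

Answer: 5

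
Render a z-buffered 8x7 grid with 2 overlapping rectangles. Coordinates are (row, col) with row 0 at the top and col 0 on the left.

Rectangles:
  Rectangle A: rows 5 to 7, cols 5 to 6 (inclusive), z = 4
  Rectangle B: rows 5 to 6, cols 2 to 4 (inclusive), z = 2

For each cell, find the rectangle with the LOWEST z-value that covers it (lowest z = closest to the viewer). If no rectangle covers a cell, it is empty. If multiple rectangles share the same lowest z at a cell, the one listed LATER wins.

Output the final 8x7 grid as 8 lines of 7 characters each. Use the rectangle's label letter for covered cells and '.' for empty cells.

.......
.......
.......
.......
.......
..BBBAA
..BBBAA
.....AA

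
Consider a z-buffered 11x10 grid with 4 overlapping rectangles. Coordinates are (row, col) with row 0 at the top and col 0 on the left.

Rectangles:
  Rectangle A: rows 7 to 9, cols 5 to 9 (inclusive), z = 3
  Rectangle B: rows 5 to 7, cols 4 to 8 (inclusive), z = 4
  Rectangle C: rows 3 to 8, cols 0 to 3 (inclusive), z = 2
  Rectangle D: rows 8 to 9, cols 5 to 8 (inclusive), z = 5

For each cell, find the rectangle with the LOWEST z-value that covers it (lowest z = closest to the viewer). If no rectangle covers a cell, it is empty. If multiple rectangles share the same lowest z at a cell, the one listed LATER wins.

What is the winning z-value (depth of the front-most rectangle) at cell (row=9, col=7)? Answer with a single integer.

Answer: 3

Derivation:
Check cell (9,7):
  A: rows 7-9 cols 5-9 z=3 -> covers; best now A (z=3)
  B: rows 5-7 cols 4-8 -> outside (row miss)
  C: rows 3-8 cols 0-3 -> outside (row miss)
  D: rows 8-9 cols 5-8 z=5 -> covers; best now A (z=3)
Winner: A at z=3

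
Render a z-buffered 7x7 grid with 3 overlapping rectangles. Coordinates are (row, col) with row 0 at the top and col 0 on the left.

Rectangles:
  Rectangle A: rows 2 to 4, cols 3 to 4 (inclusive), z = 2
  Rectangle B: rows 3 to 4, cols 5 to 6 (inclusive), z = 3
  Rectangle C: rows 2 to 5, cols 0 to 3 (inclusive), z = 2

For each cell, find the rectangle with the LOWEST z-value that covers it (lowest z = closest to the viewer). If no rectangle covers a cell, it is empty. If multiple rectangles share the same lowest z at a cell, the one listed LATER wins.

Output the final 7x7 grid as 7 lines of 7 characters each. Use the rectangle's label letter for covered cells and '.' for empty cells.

.......
.......
CCCCA..
CCCCABB
CCCCABB
CCCC...
.......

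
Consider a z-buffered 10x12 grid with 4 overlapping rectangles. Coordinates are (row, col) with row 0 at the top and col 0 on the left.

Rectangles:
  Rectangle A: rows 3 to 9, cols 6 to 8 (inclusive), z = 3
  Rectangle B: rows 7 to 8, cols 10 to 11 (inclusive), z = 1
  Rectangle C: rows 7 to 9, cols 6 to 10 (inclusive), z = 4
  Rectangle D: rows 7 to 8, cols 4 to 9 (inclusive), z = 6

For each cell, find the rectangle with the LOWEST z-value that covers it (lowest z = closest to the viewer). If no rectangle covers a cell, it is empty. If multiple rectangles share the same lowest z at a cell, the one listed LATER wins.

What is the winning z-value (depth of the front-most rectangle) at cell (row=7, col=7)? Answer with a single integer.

Answer: 3

Derivation:
Check cell (7,7):
  A: rows 3-9 cols 6-8 z=3 -> covers; best now A (z=3)
  B: rows 7-8 cols 10-11 -> outside (col miss)
  C: rows 7-9 cols 6-10 z=4 -> covers; best now A (z=3)
  D: rows 7-8 cols 4-9 z=6 -> covers; best now A (z=3)
Winner: A at z=3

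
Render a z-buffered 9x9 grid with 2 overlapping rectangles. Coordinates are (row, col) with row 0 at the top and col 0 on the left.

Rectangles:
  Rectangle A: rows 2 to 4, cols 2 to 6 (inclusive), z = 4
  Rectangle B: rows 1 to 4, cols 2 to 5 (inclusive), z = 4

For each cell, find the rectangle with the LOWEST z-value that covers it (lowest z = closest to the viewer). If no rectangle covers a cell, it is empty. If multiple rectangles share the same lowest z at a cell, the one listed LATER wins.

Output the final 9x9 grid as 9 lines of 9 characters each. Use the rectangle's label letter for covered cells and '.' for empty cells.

.........
..BBBB...
..BBBBA..
..BBBBA..
..BBBBA..
.........
.........
.........
.........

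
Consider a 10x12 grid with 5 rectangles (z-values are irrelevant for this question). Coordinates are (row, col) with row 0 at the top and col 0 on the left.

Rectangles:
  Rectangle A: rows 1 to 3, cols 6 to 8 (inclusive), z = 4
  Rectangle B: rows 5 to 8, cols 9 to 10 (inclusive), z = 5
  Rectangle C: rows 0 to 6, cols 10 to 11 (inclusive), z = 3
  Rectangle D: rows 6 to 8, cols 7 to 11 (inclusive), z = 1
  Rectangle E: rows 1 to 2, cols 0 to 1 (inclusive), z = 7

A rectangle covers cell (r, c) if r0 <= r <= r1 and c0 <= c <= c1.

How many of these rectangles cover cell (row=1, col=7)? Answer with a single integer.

Check cell (1,7):
  A: rows 1-3 cols 6-8 -> covers
  B: rows 5-8 cols 9-10 -> outside (row miss)
  C: rows 0-6 cols 10-11 -> outside (col miss)
  D: rows 6-8 cols 7-11 -> outside (row miss)
  E: rows 1-2 cols 0-1 -> outside (col miss)
Count covering = 1

Answer: 1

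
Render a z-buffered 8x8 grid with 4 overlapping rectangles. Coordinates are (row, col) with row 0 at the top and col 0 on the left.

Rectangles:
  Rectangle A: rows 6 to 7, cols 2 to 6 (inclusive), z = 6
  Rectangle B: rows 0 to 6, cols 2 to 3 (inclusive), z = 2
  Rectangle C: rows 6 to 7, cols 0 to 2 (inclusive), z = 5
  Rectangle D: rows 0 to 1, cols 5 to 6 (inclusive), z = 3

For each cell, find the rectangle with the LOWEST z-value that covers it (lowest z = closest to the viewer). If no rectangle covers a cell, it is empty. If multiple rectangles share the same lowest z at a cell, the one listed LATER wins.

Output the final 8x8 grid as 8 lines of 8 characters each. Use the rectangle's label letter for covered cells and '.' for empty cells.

..BB.DD.
..BB.DD.
..BB....
..BB....
..BB....
..BB....
CCBBAAA.
CCCAAAA.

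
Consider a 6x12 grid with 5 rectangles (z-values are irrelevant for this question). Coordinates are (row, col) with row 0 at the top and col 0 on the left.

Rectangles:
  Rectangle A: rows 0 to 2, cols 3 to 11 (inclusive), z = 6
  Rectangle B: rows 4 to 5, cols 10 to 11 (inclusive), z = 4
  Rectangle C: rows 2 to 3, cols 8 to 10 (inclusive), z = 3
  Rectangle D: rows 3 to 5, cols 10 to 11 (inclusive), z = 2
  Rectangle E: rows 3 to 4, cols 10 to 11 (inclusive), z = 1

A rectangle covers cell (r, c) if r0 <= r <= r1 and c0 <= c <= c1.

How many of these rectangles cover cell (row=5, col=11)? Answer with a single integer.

Answer: 2

Derivation:
Check cell (5,11):
  A: rows 0-2 cols 3-11 -> outside (row miss)
  B: rows 4-5 cols 10-11 -> covers
  C: rows 2-3 cols 8-10 -> outside (row miss)
  D: rows 3-5 cols 10-11 -> covers
  E: rows 3-4 cols 10-11 -> outside (row miss)
Count covering = 2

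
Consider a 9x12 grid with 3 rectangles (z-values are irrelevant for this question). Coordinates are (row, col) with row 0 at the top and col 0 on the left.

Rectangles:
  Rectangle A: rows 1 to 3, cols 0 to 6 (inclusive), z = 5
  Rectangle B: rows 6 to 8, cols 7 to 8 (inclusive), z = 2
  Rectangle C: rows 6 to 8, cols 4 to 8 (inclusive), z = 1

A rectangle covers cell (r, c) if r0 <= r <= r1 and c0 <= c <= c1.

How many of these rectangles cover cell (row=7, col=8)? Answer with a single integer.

Check cell (7,8):
  A: rows 1-3 cols 0-6 -> outside (row miss)
  B: rows 6-8 cols 7-8 -> covers
  C: rows 6-8 cols 4-8 -> covers
Count covering = 2

Answer: 2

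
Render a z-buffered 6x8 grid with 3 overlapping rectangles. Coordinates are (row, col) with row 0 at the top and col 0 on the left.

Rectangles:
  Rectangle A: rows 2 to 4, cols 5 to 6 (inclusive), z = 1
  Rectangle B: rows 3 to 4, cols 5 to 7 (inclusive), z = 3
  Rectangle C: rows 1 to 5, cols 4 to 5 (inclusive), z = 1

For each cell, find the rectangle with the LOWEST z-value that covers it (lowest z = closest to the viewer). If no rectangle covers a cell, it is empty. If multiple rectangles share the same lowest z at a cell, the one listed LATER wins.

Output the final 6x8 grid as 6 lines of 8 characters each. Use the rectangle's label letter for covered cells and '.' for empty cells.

........
....CC..
....CCA.
....CCAB
....CCAB
....CC..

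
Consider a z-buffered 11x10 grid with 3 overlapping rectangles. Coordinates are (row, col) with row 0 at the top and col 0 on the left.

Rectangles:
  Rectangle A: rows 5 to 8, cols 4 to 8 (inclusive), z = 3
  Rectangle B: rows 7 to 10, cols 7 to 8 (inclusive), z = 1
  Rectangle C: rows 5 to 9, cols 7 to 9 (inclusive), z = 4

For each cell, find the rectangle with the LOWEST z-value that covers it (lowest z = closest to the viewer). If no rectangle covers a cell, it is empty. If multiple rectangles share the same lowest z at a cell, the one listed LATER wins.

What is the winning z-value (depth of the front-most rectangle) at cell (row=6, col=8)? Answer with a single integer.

Answer: 3

Derivation:
Check cell (6,8):
  A: rows 5-8 cols 4-8 z=3 -> covers; best now A (z=3)
  B: rows 7-10 cols 7-8 -> outside (row miss)
  C: rows 5-9 cols 7-9 z=4 -> covers; best now A (z=3)
Winner: A at z=3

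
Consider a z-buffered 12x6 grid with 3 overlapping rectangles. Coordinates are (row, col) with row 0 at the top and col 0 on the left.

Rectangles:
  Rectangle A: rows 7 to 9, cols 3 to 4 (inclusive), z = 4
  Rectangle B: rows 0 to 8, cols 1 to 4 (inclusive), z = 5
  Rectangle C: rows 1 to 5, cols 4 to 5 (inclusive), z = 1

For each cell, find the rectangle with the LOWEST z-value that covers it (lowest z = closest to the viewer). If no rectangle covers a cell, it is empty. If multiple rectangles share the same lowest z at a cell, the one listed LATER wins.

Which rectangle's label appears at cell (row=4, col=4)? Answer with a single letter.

Answer: C

Derivation:
Check cell (4,4):
  A: rows 7-9 cols 3-4 -> outside (row miss)
  B: rows 0-8 cols 1-4 z=5 -> covers; best now B (z=5)
  C: rows 1-5 cols 4-5 z=1 -> covers; best now C (z=1)
Winner: C at z=1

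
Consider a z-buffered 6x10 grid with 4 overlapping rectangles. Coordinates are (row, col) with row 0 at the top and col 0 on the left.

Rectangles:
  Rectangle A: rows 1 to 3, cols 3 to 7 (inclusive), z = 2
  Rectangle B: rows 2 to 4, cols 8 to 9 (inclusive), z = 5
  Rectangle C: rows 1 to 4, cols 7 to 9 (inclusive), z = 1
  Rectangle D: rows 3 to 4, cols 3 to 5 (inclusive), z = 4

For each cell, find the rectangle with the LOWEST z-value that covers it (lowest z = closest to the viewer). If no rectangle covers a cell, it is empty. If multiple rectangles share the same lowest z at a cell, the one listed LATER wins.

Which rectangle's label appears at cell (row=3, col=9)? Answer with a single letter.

Answer: C

Derivation:
Check cell (3,9):
  A: rows 1-3 cols 3-7 -> outside (col miss)
  B: rows 2-4 cols 8-9 z=5 -> covers; best now B (z=5)
  C: rows 1-4 cols 7-9 z=1 -> covers; best now C (z=1)
  D: rows 3-4 cols 3-5 -> outside (col miss)
Winner: C at z=1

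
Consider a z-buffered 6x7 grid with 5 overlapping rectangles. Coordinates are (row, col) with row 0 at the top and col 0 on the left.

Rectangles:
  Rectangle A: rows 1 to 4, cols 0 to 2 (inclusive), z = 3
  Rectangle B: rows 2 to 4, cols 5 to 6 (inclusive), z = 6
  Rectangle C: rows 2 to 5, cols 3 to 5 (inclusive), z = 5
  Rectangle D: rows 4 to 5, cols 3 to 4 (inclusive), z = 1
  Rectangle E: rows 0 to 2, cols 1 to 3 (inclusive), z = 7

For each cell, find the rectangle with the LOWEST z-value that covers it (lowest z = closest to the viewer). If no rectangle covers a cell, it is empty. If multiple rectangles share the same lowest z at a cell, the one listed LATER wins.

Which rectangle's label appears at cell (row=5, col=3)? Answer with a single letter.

Check cell (5,3):
  A: rows 1-4 cols 0-2 -> outside (row miss)
  B: rows 2-4 cols 5-6 -> outside (row miss)
  C: rows 2-5 cols 3-5 z=5 -> covers; best now C (z=5)
  D: rows 4-5 cols 3-4 z=1 -> covers; best now D (z=1)
  E: rows 0-2 cols 1-3 -> outside (row miss)
Winner: D at z=1

Answer: D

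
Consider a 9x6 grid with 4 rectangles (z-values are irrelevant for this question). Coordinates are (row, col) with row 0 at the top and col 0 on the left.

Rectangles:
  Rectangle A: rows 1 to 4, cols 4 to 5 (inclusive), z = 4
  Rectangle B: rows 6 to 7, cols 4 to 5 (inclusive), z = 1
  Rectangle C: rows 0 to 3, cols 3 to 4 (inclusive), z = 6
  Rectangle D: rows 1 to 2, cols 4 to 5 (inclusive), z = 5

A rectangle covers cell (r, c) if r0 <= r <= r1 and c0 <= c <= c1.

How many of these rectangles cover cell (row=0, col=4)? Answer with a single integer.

Answer: 1

Derivation:
Check cell (0,4):
  A: rows 1-4 cols 4-5 -> outside (row miss)
  B: rows 6-7 cols 4-5 -> outside (row miss)
  C: rows 0-3 cols 3-4 -> covers
  D: rows 1-2 cols 4-5 -> outside (row miss)
Count covering = 1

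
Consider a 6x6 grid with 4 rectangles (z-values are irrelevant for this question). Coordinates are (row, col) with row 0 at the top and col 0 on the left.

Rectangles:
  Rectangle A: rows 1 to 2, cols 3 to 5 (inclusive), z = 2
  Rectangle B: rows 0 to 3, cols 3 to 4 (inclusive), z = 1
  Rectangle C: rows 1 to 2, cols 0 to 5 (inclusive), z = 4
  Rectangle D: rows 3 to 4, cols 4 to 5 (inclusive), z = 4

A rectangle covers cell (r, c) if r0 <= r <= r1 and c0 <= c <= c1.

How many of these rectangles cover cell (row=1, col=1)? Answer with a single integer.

Answer: 1

Derivation:
Check cell (1,1):
  A: rows 1-2 cols 3-5 -> outside (col miss)
  B: rows 0-3 cols 3-4 -> outside (col miss)
  C: rows 1-2 cols 0-5 -> covers
  D: rows 3-4 cols 4-5 -> outside (row miss)
Count covering = 1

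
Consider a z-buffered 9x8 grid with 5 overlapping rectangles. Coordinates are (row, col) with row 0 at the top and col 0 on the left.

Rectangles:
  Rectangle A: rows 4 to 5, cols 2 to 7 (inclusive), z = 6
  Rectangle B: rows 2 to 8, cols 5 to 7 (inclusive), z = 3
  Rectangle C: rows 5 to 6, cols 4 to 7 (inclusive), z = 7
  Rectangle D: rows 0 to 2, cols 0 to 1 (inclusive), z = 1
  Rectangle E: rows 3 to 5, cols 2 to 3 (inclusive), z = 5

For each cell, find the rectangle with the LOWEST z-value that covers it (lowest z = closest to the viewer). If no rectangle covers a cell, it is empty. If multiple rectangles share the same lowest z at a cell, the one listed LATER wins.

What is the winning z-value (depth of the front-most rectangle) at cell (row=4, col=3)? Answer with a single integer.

Answer: 5

Derivation:
Check cell (4,3):
  A: rows 4-5 cols 2-7 z=6 -> covers; best now A (z=6)
  B: rows 2-8 cols 5-7 -> outside (col miss)
  C: rows 5-6 cols 4-7 -> outside (row miss)
  D: rows 0-2 cols 0-1 -> outside (row miss)
  E: rows 3-5 cols 2-3 z=5 -> covers; best now E (z=5)
Winner: E at z=5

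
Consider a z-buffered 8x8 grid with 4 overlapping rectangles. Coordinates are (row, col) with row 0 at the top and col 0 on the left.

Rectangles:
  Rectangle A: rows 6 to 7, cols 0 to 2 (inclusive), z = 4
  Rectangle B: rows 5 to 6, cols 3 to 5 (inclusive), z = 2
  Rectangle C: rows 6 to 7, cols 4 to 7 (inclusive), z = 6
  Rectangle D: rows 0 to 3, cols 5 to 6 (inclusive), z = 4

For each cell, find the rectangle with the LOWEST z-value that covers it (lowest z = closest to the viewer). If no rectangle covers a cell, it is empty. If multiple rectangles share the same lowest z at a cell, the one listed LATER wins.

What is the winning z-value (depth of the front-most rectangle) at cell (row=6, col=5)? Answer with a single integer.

Check cell (6,5):
  A: rows 6-7 cols 0-2 -> outside (col miss)
  B: rows 5-6 cols 3-5 z=2 -> covers; best now B (z=2)
  C: rows 6-7 cols 4-7 z=6 -> covers; best now B (z=2)
  D: rows 0-3 cols 5-6 -> outside (row miss)
Winner: B at z=2

Answer: 2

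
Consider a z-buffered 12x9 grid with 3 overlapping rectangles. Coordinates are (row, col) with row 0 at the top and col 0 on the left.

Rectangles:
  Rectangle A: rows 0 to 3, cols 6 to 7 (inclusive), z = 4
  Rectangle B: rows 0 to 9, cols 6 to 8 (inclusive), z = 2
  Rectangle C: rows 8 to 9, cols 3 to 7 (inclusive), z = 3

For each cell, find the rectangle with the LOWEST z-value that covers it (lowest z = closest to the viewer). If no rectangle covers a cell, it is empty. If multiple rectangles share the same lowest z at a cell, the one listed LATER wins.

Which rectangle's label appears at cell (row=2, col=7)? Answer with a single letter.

Check cell (2,7):
  A: rows 0-3 cols 6-7 z=4 -> covers; best now A (z=4)
  B: rows 0-9 cols 6-8 z=2 -> covers; best now B (z=2)
  C: rows 8-9 cols 3-7 -> outside (row miss)
Winner: B at z=2

Answer: B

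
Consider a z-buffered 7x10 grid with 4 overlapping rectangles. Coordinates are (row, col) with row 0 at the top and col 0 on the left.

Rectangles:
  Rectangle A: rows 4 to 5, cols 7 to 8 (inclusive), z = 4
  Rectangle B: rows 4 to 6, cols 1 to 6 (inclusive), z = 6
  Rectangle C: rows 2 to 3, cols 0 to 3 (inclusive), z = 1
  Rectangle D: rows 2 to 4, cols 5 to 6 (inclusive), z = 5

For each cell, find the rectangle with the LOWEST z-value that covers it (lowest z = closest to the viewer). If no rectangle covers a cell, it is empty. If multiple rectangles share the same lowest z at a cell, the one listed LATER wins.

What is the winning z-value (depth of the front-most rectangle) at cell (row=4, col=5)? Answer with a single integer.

Answer: 5

Derivation:
Check cell (4,5):
  A: rows 4-5 cols 7-8 -> outside (col miss)
  B: rows 4-6 cols 1-6 z=6 -> covers; best now B (z=6)
  C: rows 2-3 cols 0-3 -> outside (row miss)
  D: rows 2-4 cols 5-6 z=5 -> covers; best now D (z=5)
Winner: D at z=5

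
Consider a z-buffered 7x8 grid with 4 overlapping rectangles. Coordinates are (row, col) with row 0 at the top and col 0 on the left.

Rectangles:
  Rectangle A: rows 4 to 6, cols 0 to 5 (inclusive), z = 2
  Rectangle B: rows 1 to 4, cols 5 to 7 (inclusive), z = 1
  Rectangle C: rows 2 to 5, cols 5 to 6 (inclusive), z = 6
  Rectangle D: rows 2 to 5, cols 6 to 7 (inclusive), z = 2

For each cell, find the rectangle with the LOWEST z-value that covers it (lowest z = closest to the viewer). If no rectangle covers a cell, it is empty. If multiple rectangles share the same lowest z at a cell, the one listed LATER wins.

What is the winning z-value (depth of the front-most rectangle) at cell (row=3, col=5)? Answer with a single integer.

Check cell (3,5):
  A: rows 4-6 cols 0-5 -> outside (row miss)
  B: rows 1-4 cols 5-7 z=1 -> covers; best now B (z=1)
  C: rows 2-5 cols 5-6 z=6 -> covers; best now B (z=1)
  D: rows 2-5 cols 6-7 -> outside (col miss)
Winner: B at z=1

Answer: 1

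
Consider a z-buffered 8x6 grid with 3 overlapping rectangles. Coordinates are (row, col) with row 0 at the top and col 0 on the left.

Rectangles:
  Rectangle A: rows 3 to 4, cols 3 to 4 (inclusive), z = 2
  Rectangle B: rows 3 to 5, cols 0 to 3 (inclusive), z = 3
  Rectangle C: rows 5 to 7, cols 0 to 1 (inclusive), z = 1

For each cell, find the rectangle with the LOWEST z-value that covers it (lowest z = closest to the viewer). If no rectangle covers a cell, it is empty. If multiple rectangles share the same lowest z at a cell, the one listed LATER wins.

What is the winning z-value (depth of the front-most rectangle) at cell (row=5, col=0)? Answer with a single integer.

Answer: 1

Derivation:
Check cell (5,0):
  A: rows 3-4 cols 3-4 -> outside (row miss)
  B: rows 3-5 cols 0-3 z=3 -> covers; best now B (z=3)
  C: rows 5-7 cols 0-1 z=1 -> covers; best now C (z=1)
Winner: C at z=1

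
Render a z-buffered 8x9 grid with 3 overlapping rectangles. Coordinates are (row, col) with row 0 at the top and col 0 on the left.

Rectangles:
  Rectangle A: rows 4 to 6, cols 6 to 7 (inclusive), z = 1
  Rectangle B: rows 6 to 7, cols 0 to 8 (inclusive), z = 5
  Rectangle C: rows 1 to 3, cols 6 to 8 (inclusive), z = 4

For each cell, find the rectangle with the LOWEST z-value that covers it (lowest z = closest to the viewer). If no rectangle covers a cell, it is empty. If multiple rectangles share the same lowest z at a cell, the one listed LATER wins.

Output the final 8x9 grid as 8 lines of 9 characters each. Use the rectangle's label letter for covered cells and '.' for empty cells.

.........
......CCC
......CCC
......CCC
......AA.
......AA.
BBBBBBAAB
BBBBBBBBB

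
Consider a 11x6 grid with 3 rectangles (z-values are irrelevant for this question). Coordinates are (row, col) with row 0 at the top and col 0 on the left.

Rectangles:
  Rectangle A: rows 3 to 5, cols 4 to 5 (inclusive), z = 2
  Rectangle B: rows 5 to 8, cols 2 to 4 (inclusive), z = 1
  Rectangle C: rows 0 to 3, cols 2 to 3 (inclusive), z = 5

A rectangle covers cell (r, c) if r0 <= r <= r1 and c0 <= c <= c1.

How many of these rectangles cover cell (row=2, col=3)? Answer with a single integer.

Answer: 1

Derivation:
Check cell (2,3):
  A: rows 3-5 cols 4-5 -> outside (row miss)
  B: rows 5-8 cols 2-4 -> outside (row miss)
  C: rows 0-3 cols 2-3 -> covers
Count covering = 1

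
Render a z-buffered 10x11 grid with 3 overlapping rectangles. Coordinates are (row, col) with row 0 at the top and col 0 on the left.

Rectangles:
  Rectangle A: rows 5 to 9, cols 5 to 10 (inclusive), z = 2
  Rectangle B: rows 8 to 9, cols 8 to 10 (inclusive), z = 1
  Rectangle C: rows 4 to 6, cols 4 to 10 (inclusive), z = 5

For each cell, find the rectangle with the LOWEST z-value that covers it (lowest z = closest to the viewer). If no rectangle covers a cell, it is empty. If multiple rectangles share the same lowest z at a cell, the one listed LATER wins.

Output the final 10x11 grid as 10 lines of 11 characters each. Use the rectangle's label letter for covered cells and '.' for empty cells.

...........
...........
...........
...........
....CCCCCCC
....CAAAAAA
....CAAAAAA
.....AAAAAA
.....AAABBB
.....AAABBB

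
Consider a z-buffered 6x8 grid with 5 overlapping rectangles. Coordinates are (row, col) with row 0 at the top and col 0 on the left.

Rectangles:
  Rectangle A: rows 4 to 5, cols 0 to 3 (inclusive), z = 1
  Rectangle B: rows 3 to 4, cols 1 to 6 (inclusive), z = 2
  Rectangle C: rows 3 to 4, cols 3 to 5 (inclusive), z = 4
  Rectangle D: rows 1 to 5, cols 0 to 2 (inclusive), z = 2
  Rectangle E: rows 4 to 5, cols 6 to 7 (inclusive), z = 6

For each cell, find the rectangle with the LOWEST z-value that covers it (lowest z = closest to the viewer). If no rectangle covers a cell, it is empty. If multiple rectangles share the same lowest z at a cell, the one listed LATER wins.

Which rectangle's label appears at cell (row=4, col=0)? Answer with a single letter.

Check cell (4,0):
  A: rows 4-5 cols 0-3 z=1 -> covers; best now A (z=1)
  B: rows 3-4 cols 1-6 -> outside (col miss)
  C: rows 3-4 cols 3-5 -> outside (col miss)
  D: rows 1-5 cols 0-2 z=2 -> covers; best now A (z=1)
  E: rows 4-5 cols 6-7 -> outside (col miss)
Winner: A at z=1

Answer: A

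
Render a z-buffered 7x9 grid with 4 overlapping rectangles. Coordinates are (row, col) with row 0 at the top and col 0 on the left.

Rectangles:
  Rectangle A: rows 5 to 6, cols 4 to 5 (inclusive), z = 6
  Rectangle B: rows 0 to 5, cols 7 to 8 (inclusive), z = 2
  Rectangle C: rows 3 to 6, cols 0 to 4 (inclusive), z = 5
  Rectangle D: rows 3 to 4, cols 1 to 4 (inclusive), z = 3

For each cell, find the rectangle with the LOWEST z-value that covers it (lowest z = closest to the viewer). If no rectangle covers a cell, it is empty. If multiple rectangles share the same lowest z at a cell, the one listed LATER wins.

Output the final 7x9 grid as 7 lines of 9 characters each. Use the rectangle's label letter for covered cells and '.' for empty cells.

.......BB
.......BB
.......BB
CDDDD..BB
CDDDD..BB
CCCCCA.BB
CCCCCA...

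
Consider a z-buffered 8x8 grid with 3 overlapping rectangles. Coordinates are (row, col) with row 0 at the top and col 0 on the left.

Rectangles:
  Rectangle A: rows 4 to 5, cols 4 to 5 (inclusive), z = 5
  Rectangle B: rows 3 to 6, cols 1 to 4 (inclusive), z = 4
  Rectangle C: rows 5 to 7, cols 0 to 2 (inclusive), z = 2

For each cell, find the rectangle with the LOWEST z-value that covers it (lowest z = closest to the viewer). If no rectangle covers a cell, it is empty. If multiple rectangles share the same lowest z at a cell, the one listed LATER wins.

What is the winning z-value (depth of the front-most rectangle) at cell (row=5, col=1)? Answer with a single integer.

Check cell (5,1):
  A: rows 4-5 cols 4-5 -> outside (col miss)
  B: rows 3-6 cols 1-4 z=4 -> covers; best now B (z=4)
  C: rows 5-7 cols 0-2 z=2 -> covers; best now C (z=2)
Winner: C at z=2

Answer: 2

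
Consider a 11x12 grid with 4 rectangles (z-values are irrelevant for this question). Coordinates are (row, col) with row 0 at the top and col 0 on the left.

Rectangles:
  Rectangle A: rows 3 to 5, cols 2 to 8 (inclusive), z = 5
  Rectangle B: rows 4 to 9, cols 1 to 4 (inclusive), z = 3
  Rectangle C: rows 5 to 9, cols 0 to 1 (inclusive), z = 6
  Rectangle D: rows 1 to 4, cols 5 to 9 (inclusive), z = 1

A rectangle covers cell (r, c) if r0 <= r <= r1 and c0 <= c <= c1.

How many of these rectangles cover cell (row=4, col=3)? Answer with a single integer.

Answer: 2

Derivation:
Check cell (4,3):
  A: rows 3-5 cols 2-8 -> covers
  B: rows 4-9 cols 1-4 -> covers
  C: rows 5-9 cols 0-1 -> outside (row miss)
  D: rows 1-4 cols 5-9 -> outside (col miss)
Count covering = 2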